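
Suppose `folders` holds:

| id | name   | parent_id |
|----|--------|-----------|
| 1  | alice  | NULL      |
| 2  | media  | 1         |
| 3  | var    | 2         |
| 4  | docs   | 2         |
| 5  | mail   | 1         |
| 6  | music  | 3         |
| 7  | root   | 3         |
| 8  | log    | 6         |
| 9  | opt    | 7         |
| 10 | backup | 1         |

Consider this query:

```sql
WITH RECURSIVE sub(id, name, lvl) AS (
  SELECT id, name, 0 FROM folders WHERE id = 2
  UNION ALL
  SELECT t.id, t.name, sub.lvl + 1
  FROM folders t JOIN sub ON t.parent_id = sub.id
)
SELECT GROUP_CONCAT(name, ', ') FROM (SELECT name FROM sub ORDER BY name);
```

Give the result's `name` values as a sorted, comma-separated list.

docs, log, media, music, opt, root, var

Base: id=2 (media) at lvl 0.
Iteration 1: rows with parent_id in {2} -> var (id 3, lvl 1), docs (id 4, lvl 1).
Iteration 2: rows with parent_id in {3,4} -> music (id 6, lvl 2), root (id 7, lvl 2).
Iteration 3: rows with parent_id in {6,7} -> log (id 8, lvl 3), opt (id 9, lvl 3).
Iteration 4: no rows with parent_id in {8,9}; recursion stops.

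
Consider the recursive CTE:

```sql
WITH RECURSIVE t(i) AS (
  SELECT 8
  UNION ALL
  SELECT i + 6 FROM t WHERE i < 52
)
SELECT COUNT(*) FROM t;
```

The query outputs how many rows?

Base: i=8.
Iteration 1: 8 < 52 holds -> i = 8 + 6 = 14.
Iteration 2: 14 < 52 holds -> i = 14 + 6 = 20.
Iteration 3: 20 < 52 holds -> i = 20 + 6 = 26.
Iteration 4: 26 < 52 holds -> i = 26 + 6 = 32.
Iteration 5: 32 < 52 holds -> i = 32 + 6 = 38.
Iteration 6: 38 < 52 holds -> i = 38 + 6 = 44.
Iteration 7: 44 < 52 holds -> i = 44 + 6 = 50.
Iteration 8: 50 < 52 holds -> i = 50 + 6 = 56.
Iteration 9: 56 < 52 fails; recursion stops.
Total rows emitted: 9.

9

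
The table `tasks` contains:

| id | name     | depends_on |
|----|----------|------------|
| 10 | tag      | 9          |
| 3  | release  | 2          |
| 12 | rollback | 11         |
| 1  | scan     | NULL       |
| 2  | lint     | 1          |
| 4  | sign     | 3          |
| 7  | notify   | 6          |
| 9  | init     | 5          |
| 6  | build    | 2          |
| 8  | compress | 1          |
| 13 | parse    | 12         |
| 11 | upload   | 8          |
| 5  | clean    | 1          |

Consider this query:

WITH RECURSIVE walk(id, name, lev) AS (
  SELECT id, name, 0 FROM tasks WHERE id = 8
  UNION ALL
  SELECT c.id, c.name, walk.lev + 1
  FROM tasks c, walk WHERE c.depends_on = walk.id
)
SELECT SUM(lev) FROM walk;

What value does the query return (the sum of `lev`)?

Base: id=8 (compress) at lev 0.
Iteration 1: rows with depends_on in {8} -> upload (id 11, lev 1).
Iteration 2: rows with depends_on in {11} -> rollback (id 12, lev 2).
Iteration 3: rows with depends_on in {12} -> parse (id 13, lev 3).
Iteration 4: no rows with depends_on in {13}; recursion stops.
SUM(lev) = 0 + 1 + 2 + 3 = 6.

6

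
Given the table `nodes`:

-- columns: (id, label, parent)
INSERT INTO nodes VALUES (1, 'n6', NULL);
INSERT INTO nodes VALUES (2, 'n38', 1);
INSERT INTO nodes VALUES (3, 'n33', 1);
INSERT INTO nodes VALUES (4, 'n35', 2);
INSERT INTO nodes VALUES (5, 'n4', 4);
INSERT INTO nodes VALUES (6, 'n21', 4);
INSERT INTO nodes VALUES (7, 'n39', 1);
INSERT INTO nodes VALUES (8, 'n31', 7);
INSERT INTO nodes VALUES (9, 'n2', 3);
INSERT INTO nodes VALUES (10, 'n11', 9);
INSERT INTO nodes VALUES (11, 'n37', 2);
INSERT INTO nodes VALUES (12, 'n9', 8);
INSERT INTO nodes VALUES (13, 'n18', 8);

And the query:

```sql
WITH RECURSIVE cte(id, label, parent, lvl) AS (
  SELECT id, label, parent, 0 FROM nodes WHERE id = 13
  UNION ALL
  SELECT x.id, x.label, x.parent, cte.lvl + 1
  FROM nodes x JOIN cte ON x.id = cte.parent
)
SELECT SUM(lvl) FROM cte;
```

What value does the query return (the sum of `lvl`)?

Base: id=13 (n18), parent=8, lvl 0.
Iteration 1: join on id=8 -> n31 (id 8, parent=7, lvl 1).
Iteration 2: join on id=7 -> n39 (id 7, parent=1, lvl 2).
Iteration 3: join on id=1 -> n6 (id 1, parent=NULL, lvl 3).
Iteration 4: parent is NULL; no match; recursion stops.
SUM(lvl) = 0 + 1 + 2 + 3 = 6.

6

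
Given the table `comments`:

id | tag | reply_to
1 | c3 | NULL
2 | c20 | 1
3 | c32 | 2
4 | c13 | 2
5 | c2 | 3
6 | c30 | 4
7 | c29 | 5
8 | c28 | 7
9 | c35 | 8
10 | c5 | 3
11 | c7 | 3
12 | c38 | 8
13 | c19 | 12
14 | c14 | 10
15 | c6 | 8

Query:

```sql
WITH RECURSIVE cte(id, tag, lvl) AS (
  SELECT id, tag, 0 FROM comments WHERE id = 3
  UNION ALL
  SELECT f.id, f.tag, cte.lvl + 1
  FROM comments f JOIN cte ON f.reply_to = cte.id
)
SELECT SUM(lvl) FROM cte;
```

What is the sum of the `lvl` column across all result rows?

Base: id=3 (c32) at lvl 0.
Iteration 1: rows with reply_to in {3} -> c2 (id 5, lvl 1), c5 (id 10, lvl 1), c7 (id 11, lvl 1).
Iteration 2: rows with reply_to in {5,10,11} -> c29 (id 7, lvl 2), c14 (id 14, lvl 2).
Iteration 3: rows with reply_to in {7,14} -> c28 (id 8, lvl 3).
Iteration 4: rows with reply_to in {8} -> c35 (id 9, lvl 4), c38 (id 12, lvl 4), c6 (id 15, lvl 4).
Iteration 5: rows with reply_to in {9,12,15} -> c19 (id 13, lvl 5).
Iteration 6: no rows with reply_to in {13}; recursion stops.
SUM(lvl) = 0 + 1 + 1 + 1 + 2 + 2 + 3 + 4 + 4 + 4 + 5 = 27.

27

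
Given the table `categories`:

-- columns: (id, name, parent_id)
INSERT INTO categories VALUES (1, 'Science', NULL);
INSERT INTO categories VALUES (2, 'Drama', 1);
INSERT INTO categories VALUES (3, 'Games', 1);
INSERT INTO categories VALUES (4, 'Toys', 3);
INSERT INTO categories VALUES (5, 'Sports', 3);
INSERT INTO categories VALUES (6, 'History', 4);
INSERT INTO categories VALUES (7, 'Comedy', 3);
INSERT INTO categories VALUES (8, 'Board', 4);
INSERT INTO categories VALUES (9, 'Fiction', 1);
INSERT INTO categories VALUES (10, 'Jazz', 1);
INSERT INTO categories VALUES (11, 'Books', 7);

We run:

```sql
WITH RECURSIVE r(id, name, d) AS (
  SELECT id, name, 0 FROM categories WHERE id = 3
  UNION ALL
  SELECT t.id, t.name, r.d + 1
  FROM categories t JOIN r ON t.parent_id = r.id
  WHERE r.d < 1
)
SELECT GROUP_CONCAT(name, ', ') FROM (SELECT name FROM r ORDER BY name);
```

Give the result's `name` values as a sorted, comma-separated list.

Comedy, Games, Sports, Toys

Base: id=3 (Games) at d 0.
Iteration 1: rows with parent_id in {3} -> Toys (id 4, d 1), Sports (id 5, d 1), Comedy (id 7, d 1).
Iteration 2: d < 1 fails for all current rows; recursion stops.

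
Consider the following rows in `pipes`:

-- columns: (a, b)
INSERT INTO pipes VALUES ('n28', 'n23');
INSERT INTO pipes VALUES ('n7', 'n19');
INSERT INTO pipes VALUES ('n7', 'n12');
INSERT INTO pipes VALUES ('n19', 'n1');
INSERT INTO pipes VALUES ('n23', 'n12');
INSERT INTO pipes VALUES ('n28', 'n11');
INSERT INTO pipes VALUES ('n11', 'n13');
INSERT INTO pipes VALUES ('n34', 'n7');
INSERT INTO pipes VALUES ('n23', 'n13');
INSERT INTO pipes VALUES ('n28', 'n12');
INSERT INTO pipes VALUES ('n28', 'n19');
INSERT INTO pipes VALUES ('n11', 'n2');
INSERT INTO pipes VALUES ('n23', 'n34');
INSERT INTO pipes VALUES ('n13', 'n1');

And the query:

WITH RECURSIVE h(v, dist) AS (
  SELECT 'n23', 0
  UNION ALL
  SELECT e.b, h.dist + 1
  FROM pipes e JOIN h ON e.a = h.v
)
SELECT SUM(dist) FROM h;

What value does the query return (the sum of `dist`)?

17

Base: (n23, dist=0).
Iteration 1: edges from {n23} -> (n12, dist=1), (n13, dist=1), (n34, dist=1).
Iteration 2: edges from {n12,n13,n34} -> (n1, dist=2), (n7, dist=2).
Iteration 3: edges from {n1,n7} -> (n12, dist=3), (n19, dist=3).
Iteration 4: edges from {n12,n19} -> (n1, dist=4).
Iteration 5: no outgoing edges from {n1}; recursion stops.
SUM(dist) = 0 + 1 + 1 + 1 + 2 + 2 + 3 + 3 + 4 = 17.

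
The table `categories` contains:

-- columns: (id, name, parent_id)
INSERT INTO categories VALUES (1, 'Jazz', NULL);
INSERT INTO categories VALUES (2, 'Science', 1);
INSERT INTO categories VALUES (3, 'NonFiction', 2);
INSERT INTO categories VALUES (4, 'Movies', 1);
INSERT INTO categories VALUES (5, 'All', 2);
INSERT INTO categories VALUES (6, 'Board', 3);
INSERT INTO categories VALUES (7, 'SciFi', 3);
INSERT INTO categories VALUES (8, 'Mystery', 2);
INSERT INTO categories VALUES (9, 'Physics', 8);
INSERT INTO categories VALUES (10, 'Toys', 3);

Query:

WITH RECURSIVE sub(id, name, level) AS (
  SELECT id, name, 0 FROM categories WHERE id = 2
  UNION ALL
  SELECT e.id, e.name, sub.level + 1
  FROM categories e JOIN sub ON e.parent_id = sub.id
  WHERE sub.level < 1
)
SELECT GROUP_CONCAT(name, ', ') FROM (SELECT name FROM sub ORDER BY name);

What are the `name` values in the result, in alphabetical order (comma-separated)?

Base: id=2 (Science) at level 0.
Iteration 1: rows with parent_id in {2} -> NonFiction (id 3, level 1), All (id 5, level 1), Mystery (id 8, level 1).
Iteration 2: level < 1 fails for all current rows; recursion stops.

All, Mystery, NonFiction, Science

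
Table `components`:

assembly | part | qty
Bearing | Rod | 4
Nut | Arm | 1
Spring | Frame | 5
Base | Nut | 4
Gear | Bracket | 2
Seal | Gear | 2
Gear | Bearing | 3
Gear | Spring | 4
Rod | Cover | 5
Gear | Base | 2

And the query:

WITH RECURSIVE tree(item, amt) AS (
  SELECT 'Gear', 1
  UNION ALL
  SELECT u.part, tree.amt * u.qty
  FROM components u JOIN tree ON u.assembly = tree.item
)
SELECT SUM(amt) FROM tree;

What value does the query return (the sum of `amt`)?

Base: (Gear, amt=1).
Iteration 1: components of {Gear} -> Base = 1*2 = 2, Bearing = 1*3 = 3, Bracket = 1*2 = 2, Spring = 1*4 = 4.
Iteration 2: components of {Base,Bearing,Bracket,Spring} -> Frame = 4*5 = 20, Nut = 2*4 = 8, Rod = 3*4 = 12.
Iteration 3: components of {Frame,Nut,Rod} -> Arm = 8*1 = 8, Cover = 12*5 = 60.
Iteration 4: no further components; recursion stops.
SUM(amt) = 1 + 2 + 2 + 4 + 3 + 8 + 20 + 12 + 8 + 60 = 120.

120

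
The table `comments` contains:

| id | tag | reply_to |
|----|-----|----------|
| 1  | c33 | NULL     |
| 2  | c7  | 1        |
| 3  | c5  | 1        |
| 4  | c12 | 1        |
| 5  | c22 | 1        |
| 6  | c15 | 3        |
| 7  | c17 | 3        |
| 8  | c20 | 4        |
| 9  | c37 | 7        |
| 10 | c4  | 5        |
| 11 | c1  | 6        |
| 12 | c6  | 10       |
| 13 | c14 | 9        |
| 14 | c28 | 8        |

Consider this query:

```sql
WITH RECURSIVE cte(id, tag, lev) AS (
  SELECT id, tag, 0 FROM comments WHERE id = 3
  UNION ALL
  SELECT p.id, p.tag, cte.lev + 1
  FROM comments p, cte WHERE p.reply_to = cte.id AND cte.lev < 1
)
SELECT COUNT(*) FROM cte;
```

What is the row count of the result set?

Base: id=3 (c5) at lev 0.
Iteration 1: rows with reply_to in {3} -> c15 (id 6, lev 1), c17 (id 7, lev 1).
Iteration 2: lev < 1 fails for all current rows; recursion stops.
Total rows emitted: 3.

3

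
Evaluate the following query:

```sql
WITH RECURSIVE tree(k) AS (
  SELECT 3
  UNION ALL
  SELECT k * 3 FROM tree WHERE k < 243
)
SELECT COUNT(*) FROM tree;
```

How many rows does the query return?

5

Base: k=3.
Iteration 1: 3 < 243 holds -> k = 3 * 3 = 9.
Iteration 2: 9 < 243 holds -> k = 9 * 3 = 27.
Iteration 3: 27 < 243 holds -> k = 27 * 3 = 81.
Iteration 4: 81 < 243 holds -> k = 81 * 3 = 243.
Iteration 5: 243 < 243 fails; recursion stops.
Total rows emitted: 5.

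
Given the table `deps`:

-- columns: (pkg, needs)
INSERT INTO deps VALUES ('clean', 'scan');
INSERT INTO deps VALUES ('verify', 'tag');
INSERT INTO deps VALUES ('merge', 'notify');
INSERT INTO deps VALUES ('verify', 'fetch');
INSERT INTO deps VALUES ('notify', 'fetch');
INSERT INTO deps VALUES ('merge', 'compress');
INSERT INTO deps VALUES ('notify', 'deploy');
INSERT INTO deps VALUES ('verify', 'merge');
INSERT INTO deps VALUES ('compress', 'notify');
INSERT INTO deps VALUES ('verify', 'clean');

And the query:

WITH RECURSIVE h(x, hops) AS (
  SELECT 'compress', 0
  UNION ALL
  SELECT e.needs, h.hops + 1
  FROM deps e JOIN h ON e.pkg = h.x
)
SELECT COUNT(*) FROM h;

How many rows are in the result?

Base: (compress, hops=0).
Iteration 1: edges from {compress} -> (notify, hops=1).
Iteration 2: edges from {notify} -> (deploy, hops=2), (fetch, hops=2).
Iteration 3: no outgoing edges from {deploy,fetch}; recursion stops.
Total rows emitted: 4.

4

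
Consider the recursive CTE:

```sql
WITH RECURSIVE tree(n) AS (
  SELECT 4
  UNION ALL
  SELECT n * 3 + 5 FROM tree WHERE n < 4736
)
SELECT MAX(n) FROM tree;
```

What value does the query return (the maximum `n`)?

4736

Base: n=4.
Iteration 1: 4 < 4736 holds -> n = 4 * 3 + 5 = 17.
Iteration 2: 17 < 4736 holds -> n = 17 * 3 + 5 = 56.
Iteration 3: 56 < 4736 holds -> n = 56 * 3 + 5 = 173.
Iteration 4: 173 < 4736 holds -> n = 173 * 3 + 5 = 524.
Iteration 5: 524 < 4736 holds -> n = 524 * 3 + 5 = 1577.
Iteration 6: 1577 < 4736 holds -> n = 1577 * 3 + 5 = 4736.
Iteration 7: 4736 < 4736 fails; recursion stops.
n values: 4, 17, 56, 173, 524, 1577, 4736; the maximum is 4736.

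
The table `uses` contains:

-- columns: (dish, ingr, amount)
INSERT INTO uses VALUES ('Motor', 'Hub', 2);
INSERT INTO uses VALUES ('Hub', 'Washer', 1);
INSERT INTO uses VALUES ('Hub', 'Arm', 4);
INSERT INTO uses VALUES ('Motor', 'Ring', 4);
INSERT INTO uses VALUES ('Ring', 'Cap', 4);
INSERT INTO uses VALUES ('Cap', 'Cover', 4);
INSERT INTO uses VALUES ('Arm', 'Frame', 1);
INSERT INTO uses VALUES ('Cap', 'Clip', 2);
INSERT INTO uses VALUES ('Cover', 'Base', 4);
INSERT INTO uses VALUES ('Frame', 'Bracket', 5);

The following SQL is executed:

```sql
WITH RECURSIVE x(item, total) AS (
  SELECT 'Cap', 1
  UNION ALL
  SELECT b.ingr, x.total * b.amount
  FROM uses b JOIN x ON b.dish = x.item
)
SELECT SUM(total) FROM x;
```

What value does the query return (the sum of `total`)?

Base: (Cap, total=1).
Iteration 1: components of {Cap} -> Clip = 1*2 = 2, Cover = 1*4 = 4.
Iteration 2: components of {Clip,Cover} -> Base = 4*4 = 16.
Iteration 3: no further components; recursion stops.
SUM(total) = 1 + 4 + 2 + 16 = 23.

23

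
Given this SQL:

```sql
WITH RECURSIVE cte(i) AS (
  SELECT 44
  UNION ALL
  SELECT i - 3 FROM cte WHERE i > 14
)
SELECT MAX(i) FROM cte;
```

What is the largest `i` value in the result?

Base: i=44.
Iteration 1: 44 > 14 holds -> i = 44 - 3 = 41.
Iteration 2: 41 > 14 holds -> i = 41 - 3 = 38.
Iteration 3: 38 > 14 holds -> i = 38 - 3 = 35.
Iteration 4: 35 > 14 holds -> i = 35 - 3 = 32.
Iteration 5: 32 > 14 holds -> i = 32 - 3 = 29.
Iteration 6: 29 > 14 holds -> i = 29 - 3 = 26.
Iteration 7: 26 > 14 holds -> i = 26 - 3 = 23.
Iteration 8: 23 > 14 holds -> i = 23 - 3 = 20.
Iteration 9: 20 > 14 holds -> i = 20 - 3 = 17.
Iteration 10: 17 > 14 holds -> i = 17 - 3 = 14.
Iteration 11: 14 > 14 fails; recursion stops.
i values: 44, 41, 38, 35, 32, 29, 26, 23, 20, 17, 14; the maximum is 44.

44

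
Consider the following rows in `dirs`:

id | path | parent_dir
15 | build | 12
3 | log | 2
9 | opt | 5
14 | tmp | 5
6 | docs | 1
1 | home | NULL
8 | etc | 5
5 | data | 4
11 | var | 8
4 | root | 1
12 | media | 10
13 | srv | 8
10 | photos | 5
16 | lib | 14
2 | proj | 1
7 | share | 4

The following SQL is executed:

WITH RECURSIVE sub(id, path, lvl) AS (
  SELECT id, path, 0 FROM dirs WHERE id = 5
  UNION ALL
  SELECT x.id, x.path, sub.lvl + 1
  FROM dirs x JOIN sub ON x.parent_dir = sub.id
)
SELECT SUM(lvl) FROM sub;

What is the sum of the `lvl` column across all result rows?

Base: id=5 (data) at lvl 0.
Iteration 1: rows with parent_dir in {5} -> etc (id 8, lvl 1), opt (id 9, lvl 1), photos (id 10, lvl 1), tmp (id 14, lvl 1).
Iteration 2: rows with parent_dir in {8,9,10,14} -> var (id 11, lvl 2), media (id 12, lvl 2), srv (id 13, lvl 2), lib (id 16, lvl 2).
Iteration 3: rows with parent_dir in {11,12,13,16} -> build (id 15, lvl 3).
Iteration 4: no rows with parent_dir in {15}; recursion stops.
SUM(lvl) = 0 + 1 + 1 + 1 + 1 + 2 + 2 + 2 + 2 + 3 = 15.

15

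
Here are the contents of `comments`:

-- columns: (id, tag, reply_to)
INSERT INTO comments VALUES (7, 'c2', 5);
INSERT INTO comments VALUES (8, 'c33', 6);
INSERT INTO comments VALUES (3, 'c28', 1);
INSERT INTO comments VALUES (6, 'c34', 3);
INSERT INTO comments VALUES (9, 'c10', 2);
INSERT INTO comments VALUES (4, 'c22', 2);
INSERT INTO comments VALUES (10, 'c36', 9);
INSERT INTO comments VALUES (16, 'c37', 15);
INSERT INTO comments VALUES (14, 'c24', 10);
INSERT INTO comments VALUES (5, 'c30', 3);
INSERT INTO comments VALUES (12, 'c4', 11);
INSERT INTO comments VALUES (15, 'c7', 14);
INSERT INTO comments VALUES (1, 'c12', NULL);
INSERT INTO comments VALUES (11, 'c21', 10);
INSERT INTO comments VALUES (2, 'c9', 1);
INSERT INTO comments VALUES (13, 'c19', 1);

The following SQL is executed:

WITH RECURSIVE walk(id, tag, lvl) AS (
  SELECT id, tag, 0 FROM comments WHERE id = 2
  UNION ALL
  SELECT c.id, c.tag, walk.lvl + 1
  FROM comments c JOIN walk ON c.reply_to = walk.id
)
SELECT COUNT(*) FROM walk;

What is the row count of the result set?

9

Base: id=2 (c9) at lvl 0.
Iteration 1: rows with reply_to in {2} -> c22 (id 4, lvl 1), c10 (id 9, lvl 1).
Iteration 2: rows with reply_to in {4,9} -> c36 (id 10, lvl 2).
Iteration 3: rows with reply_to in {10} -> c21 (id 11, lvl 3), c24 (id 14, lvl 3).
Iteration 4: rows with reply_to in {11,14} -> c4 (id 12, lvl 4), c7 (id 15, lvl 4).
Iteration 5: rows with reply_to in {12,15} -> c37 (id 16, lvl 5).
Iteration 6: no rows with reply_to in {16}; recursion stops.
Total rows emitted: 9.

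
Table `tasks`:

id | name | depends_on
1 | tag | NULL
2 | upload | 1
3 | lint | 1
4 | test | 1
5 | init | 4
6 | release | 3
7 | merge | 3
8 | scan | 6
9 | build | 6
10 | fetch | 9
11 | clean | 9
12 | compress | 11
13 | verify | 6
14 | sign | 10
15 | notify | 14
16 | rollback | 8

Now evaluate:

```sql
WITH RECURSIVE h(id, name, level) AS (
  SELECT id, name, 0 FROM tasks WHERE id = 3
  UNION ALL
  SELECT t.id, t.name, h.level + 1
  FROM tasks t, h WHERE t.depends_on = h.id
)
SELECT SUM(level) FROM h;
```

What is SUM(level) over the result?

30

Base: id=3 (lint) at level 0.
Iteration 1: rows with depends_on in {3} -> release (id 6, level 1), merge (id 7, level 1).
Iteration 2: rows with depends_on in {6,7} -> scan (id 8, level 2), build (id 9, level 2), verify (id 13, level 2).
Iteration 3: rows with depends_on in {8,9,13} -> fetch (id 10, level 3), clean (id 11, level 3), rollback (id 16, level 3).
Iteration 4: rows with depends_on in {10,11,16} -> compress (id 12, level 4), sign (id 14, level 4).
Iteration 5: rows with depends_on in {12,14} -> notify (id 15, level 5).
Iteration 6: no rows with depends_on in {15}; recursion stops.
SUM(level) = 0 + 1 + 1 + 2 + 2 + 2 + 3 + 3 + 3 + 4 + 4 + 5 = 30.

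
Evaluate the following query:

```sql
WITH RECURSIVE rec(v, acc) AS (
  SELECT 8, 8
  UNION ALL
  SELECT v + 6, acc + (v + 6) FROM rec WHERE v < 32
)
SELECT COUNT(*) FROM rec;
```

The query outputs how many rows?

5

Base: v=8, acc=8.
Iteration 1: 8 < 32 holds -> v = 8 + 6 = 14, acc = 8 + 14 = 22.
Iteration 2: 14 < 32 holds -> v = 14 + 6 = 20, acc = 22 + 20 = 42.
Iteration 3: 20 < 32 holds -> v = 20 + 6 = 26, acc = 42 + 26 = 68.
Iteration 4: 26 < 32 holds -> v = 26 + 6 = 32, acc = 68 + 32 = 100.
Iteration 5: 32 < 32 fails; recursion stops.
Total rows emitted: 5.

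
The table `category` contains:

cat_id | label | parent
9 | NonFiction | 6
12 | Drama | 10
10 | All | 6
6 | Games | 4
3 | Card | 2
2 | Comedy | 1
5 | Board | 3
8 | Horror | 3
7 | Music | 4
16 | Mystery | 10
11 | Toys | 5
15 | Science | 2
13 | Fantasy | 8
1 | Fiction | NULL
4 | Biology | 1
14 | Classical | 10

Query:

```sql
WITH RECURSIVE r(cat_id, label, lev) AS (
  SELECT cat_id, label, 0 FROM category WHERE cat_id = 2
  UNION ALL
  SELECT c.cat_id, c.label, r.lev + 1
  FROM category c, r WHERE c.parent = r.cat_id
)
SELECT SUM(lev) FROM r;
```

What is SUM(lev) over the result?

12

Base: cat_id=2 (Comedy) at lev 0.
Iteration 1: rows with parent in {2} -> Card (id 3, lev 1), Science (id 15, lev 1).
Iteration 2: rows with parent in {3,15} -> Board (id 5, lev 2), Horror (id 8, lev 2).
Iteration 3: rows with parent in {5,8} -> Toys (id 11, lev 3), Fantasy (id 13, lev 3).
Iteration 4: no rows with parent in {11,13}; recursion stops.
SUM(lev) = 0 + 1 + 1 + 2 + 2 + 3 + 3 = 12.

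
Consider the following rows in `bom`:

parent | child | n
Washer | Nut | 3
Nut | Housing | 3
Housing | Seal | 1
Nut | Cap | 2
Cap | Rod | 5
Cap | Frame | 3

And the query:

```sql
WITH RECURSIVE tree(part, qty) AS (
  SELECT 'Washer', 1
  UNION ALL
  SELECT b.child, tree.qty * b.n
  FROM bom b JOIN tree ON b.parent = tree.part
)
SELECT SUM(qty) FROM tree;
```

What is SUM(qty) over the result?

76

Base: (Washer, qty=1).
Iteration 1: components of {Washer} -> Nut = 1*3 = 3.
Iteration 2: components of {Nut} -> Cap = 3*2 = 6, Housing = 3*3 = 9.
Iteration 3: components of {Cap,Housing} -> Frame = 6*3 = 18, Rod = 6*5 = 30, Seal = 9*1 = 9.
Iteration 4: no further components; recursion stops.
SUM(qty) = 1 + 3 + 9 + 6 + 9 + 30 + 18 = 76.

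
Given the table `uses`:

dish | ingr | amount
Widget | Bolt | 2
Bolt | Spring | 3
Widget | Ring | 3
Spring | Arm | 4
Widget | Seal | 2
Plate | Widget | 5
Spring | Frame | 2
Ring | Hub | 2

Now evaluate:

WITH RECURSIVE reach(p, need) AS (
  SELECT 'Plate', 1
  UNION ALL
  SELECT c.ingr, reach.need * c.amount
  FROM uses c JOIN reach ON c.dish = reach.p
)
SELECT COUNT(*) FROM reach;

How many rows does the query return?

Base: (Plate, need=1).
Iteration 1: components of {Plate} -> Widget = 1*5 = 5.
Iteration 2: components of {Widget} -> Bolt = 5*2 = 10, Ring = 5*3 = 15, Seal = 5*2 = 10.
Iteration 3: components of {Bolt,Ring,Seal} -> Hub = 15*2 = 30, Spring = 10*3 = 30.
Iteration 4: components of {Hub,Spring} -> Arm = 30*4 = 120, Frame = 30*2 = 60.
Iteration 5: no further components; recursion stops.
Total rows emitted: 9.

9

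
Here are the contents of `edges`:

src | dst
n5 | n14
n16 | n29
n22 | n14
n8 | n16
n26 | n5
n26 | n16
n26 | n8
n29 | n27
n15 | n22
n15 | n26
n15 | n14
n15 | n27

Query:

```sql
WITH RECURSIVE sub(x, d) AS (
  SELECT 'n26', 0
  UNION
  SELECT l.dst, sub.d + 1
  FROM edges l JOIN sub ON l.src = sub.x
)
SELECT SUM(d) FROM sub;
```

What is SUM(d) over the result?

Base: (n26, d=0).
Iteration 1: edges from {n26} -> (n16, d=1), (n5, d=1), (n8, d=1).
Iteration 2: edges from {n16,n5,n8} -> (n14, d=2), (n16, d=2), (n29, d=2).
Iteration 3: edges from {n14,n16,n29} -> (n27, d=3), (n29, d=3).
Iteration 4: edges from {n27,n29} -> (n27, d=4).
Iteration 5: no outgoing edges from {n27}; recursion stops.
SUM(d) = 0 + 1 + 1 + 1 + 2 + 2 + 2 + 3 + 3 + 4 = 19.

19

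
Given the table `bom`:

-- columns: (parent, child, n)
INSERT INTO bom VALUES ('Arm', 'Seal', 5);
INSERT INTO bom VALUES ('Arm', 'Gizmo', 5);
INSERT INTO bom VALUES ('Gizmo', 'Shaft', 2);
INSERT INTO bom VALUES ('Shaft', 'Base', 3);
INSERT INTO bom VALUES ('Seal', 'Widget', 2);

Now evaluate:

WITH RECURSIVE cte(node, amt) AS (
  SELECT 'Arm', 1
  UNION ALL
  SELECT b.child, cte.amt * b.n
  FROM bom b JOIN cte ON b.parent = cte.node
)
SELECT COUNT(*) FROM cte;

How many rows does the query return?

Base: (Arm, amt=1).
Iteration 1: components of {Arm} -> Gizmo = 1*5 = 5, Seal = 1*5 = 5.
Iteration 2: components of {Gizmo,Seal} -> Shaft = 5*2 = 10, Widget = 5*2 = 10.
Iteration 3: components of {Shaft,Widget} -> Base = 10*3 = 30.
Iteration 4: no further components; recursion stops.
Total rows emitted: 6.

6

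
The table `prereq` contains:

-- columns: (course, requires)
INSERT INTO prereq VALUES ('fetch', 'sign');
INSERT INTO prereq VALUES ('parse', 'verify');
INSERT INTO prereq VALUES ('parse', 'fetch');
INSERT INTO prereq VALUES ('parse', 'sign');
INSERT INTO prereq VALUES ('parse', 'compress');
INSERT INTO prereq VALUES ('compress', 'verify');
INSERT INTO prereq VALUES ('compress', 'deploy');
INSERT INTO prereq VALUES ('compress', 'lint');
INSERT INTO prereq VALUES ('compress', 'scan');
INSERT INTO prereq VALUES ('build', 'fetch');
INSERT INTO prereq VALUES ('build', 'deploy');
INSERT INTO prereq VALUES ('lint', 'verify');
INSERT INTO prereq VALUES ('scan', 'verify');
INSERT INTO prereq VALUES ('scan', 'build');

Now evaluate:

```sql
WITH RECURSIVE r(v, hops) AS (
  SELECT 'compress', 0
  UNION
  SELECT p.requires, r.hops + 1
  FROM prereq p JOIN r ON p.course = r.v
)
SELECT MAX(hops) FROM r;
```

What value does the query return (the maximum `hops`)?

4

Base: (compress, hops=0).
Iteration 1: edges from {compress} -> (deploy, hops=1), (lint, hops=1), (scan, hops=1), (verify, hops=1).
Iteration 2: edges from {deploy,lint,scan,verify} -> (build, hops=2), (verify, hops=2). [UNION drops 1 duplicate row(s)]
Iteration 3: edges from {build,verify} -> (deploy, hops=3), (fetch, hops=3).
Iteration 4: edges from {deploy,fetch} -> (sign, hops=4).
Iteration 5: no outgoing edges from {sign}; recursion stops.
hops values: 0, 1, 1, 1, 1, 2, 2, 3, 3, 4; the maximum is 4.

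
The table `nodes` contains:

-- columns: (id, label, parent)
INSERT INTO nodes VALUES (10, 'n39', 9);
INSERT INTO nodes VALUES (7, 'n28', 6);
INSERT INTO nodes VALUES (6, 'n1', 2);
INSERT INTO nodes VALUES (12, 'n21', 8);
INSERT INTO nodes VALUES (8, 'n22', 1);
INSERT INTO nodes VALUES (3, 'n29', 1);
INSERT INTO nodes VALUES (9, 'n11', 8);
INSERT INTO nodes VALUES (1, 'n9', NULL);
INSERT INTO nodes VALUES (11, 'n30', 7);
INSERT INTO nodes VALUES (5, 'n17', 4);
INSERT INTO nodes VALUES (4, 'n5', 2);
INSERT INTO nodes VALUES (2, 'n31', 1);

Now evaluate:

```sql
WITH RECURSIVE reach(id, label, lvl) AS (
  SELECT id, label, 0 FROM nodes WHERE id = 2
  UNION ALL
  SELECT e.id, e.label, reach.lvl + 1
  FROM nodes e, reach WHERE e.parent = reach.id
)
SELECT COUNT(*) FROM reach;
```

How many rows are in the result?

Base: id=2 (n31) at lvl 0.
Iteration 1: rows with parent in {2} -> n5 (id 4, lvl 1), n1 (id 6, lvl 1).
Iteration 2: rows with parent in {4,6} -> n17 (id 5, lvl 2), n28 (id 7, lvl 2).
Iteration 3: rows with parent in {5,7} -> n30 (id 11, lvl 3).
Iteration 4: no rows with parent in {11}; recursion stops.
Total rows emitted: 6.

6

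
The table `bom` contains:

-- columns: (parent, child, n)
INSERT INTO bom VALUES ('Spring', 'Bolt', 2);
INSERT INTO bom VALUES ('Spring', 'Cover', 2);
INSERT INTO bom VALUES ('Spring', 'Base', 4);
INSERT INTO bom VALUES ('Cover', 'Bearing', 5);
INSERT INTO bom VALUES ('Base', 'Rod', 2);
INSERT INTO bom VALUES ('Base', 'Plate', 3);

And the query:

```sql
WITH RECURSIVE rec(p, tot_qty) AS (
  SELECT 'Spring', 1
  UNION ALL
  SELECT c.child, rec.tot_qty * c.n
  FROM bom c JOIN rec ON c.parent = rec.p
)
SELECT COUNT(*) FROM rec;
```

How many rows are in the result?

7

Base: (Spring, tot_qty=1).
Iteration 1: components of {Spring} -> Base = 1*4 = 4, Bolt = 1*2 = 2, Cover = 1*2 = 2.
Iteration 2: components of {Base,Bolt,Cover} -> Bearing = 2*5 = 10, Plate = 4*3 = 12, Rod = 4*2 = 8.
Iteration 3: no further components; recursion stops.
Total rows emitted: 7.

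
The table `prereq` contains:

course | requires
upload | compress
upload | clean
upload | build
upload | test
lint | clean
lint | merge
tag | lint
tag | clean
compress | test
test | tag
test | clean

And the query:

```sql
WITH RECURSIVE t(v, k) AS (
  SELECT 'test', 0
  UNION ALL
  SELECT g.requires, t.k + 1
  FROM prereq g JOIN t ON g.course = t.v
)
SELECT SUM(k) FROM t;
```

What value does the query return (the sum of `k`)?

12

Base: (test, k=0).
Iteration 1: edges from {test} -> (clean, k=1), (tag, k=1).
Iteration 2: edges from {clean,tag} -> (clean, k=2), (lint, k=2).
Iteration 3: edges from {clean,lint} -> (clean, k=3), (merge, k=3).
Iteration 4: no outgoing edges from {clean,merge}; recursion stops.
SUM(k) = 0 + 1 + 1 + 2 + 2 + 3 + 3 = 12.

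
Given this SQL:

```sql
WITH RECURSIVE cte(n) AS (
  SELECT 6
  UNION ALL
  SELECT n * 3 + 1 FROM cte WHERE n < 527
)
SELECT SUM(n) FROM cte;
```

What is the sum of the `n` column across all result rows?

Base: n=6.
Iteration 1: 6 < 527 holds -> n = 6 * 3 + 1 = 19.
Iteration 2: 19 < 527 holds -> n = 19 * 3 + 1 = 58.
Iteration 3: 58 < 527 holds -> n = 58 * 3 + 1 = 175.
Iteration 4: 175 < 527 holds -> n = 175 * 3 + 1 = 526.
Iteration 5: 526 < 527 holds -> n = 526 * 3 + 1 = 1579.
Iteration 6: 1579 < 527 fails; recursion stops.
SUM(n) = 6 + 19 + 58 + 175 + 526 + 1579 = 2363.

2363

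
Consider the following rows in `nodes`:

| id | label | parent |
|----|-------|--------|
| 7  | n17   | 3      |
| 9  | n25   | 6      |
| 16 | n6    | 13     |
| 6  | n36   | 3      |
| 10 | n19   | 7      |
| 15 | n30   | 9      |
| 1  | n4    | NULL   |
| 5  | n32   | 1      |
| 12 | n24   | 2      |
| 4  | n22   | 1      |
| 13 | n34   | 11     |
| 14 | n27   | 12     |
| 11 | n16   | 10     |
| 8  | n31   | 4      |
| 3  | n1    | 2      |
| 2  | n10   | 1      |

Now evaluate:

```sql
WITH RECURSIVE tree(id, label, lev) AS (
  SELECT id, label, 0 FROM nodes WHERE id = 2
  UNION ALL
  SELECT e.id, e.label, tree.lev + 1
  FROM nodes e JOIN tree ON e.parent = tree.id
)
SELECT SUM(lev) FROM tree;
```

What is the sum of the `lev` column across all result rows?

33

Base: id=2 (n10) at lev 0.
Iteration 1: rows with parent in {2} -> n1 (id 3, lev 1), n24 (id 12, lev 1).
Iteration 2: rows with parent in {3,12} -> n36 (id 6, lev 2), n17 (id 7, lev 2), n27 (id 14, lev 2).
Iteration 3: rows with parent in {6,7,14} -> n25 (id 9, lev 3), n19 (id 10, lev 3).
Iteration 4: rows with parent in {9,10} -> n16 (id 11, lev 4), n30 (id 15, lev 4).
Iteration 5: rows with parent in {11,15} -> n34 (id 13, lev 5).
Iteration 6: rows with parent in {13} -> n6 (id 16, lev 6).
Iteration 7: no rows with parent in {16}; recursion stops.
SUM(lev) = 0 + 1 + 1 + 2 + 2 + 2 + 3 + 3 + 4 + 4 + 5 + 6 = 33.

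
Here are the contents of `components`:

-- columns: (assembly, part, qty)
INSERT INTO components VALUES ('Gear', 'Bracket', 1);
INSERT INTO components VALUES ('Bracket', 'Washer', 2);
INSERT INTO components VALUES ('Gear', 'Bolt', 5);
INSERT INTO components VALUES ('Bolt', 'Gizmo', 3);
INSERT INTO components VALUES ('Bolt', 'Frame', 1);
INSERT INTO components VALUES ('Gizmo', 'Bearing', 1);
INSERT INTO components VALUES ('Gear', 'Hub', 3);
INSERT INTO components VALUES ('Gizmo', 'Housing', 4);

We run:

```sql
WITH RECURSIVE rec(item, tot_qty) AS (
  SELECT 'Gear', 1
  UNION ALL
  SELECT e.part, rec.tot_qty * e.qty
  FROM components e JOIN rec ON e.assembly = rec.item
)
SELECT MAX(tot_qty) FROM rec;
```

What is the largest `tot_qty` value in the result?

60

Base: (Gear, tot_qty=1).
Iteration 1: components of {Gear} -> Bolt = 1*5 = 5, Bracket = 1*1 = 1, Hub = 1*3 = 3.
Iteration 2: components of {Bolt,Bracket,Hub} -> Frame = 5*1 = 5, Gizmo = 5*3 = 15, Washer = 1*2 = 2.
Iteration 3: components of {Frame,Gizmo,Washer} -> Bearing = 15*1 = 15, Housing = 15*4 = 60.
Iteration 4: no further components; recursion stops.
tot_qty values: 1, 1, 5, 3, 2, 15, 5, 15, 60; the maximum is 60.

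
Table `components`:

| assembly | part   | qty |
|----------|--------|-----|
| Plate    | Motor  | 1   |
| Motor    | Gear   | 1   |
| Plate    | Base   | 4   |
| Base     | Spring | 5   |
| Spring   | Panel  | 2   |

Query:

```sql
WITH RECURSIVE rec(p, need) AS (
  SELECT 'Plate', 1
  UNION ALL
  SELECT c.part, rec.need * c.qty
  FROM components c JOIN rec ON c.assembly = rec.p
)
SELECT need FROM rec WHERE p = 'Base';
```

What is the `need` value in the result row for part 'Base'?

Base: (Plate, need=1).
Iteration 1: components of {Plate} -> Base = 1*4 = 4, Motor = 1*1 = 1.
Iteration 2: components of {Base,Motor} -> Gear = 1*1 = 1, Spring = 4*5 = 20.
Iteration 3: components of {Gear,Spring} -> Panel = 20*2 = 40.
Iteration 4: no further components; recursion stops.

4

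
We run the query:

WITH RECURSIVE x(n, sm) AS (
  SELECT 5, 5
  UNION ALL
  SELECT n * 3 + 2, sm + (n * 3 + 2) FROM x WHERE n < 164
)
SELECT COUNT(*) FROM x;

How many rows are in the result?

5

Base: n=5, sm=5.
Iteration 1: 5 < 164 holds -> n = 5 * 3 + 2 = 17, sm = 5 + 17 = 22.
Iteration 2: 17 < 164 holds -> n = 17 * 3 + 2 = 53, sm = 22 + 53 = 75.
Iteration 3: 53 < 164 holds -> n = 53 * 3 + 2 = 161, sm = 75 + 161 = 236.
Iteration 4: 161 < 164 holds -> n = 161 * 3 + 2 = 485, sm = 236 + 485 = 721.
Iteration 5: 485 < 164 fails; recursion stops.
Total rows emitted: 5.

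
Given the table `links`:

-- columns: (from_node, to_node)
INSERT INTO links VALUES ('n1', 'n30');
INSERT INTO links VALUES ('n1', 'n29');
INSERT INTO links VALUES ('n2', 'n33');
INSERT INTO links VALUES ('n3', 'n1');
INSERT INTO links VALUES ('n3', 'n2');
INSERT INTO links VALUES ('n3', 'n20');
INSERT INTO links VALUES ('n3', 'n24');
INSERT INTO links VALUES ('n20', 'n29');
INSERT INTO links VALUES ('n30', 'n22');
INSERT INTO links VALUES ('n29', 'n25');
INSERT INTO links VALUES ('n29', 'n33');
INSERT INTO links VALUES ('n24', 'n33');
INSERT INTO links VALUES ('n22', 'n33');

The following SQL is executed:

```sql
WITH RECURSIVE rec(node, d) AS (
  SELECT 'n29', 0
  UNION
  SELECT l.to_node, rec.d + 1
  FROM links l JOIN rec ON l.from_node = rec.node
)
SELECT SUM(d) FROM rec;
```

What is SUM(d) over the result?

Base: (n29, d=0).
Iteration 1: edges from {n29} -> (n25, d=1), (n33, d=1).
Iteration 2: no outgoing edges from {n25,n33}; recursion stops.
SUM(d) = 0 + 1 + 1 = 2.

2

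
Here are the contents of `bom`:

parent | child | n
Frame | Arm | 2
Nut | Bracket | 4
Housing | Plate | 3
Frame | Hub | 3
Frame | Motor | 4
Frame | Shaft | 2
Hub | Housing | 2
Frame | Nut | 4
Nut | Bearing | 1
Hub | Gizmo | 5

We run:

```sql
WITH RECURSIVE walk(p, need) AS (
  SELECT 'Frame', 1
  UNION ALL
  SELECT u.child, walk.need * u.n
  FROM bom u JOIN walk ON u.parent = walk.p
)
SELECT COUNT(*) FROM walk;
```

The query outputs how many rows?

Base: (Frame, need=1).
Iteration 1: components of {Frame} -> Arm = 1*2 = 2, Hub = 1*3 = 3, Motor = 1*4 = 4, Nut = 1*4 = 4, Shaft = 1*2 = 2.
Iteration 2: components of {Arm,Hub,Motor,Nut,Shaft} -> Bearing = 4*1 = 4, Bracket = 4*4 = 16, Gizmo = 3*5 = 15, Housing = 3*2 = 6.
Iteration 3: components of {Bearing,Bracket,Gizmo,Housing} -> Plate = 6*3 = 18.
Iteration 4: no further components; recursion stops.
Total rows emitted: 11.

11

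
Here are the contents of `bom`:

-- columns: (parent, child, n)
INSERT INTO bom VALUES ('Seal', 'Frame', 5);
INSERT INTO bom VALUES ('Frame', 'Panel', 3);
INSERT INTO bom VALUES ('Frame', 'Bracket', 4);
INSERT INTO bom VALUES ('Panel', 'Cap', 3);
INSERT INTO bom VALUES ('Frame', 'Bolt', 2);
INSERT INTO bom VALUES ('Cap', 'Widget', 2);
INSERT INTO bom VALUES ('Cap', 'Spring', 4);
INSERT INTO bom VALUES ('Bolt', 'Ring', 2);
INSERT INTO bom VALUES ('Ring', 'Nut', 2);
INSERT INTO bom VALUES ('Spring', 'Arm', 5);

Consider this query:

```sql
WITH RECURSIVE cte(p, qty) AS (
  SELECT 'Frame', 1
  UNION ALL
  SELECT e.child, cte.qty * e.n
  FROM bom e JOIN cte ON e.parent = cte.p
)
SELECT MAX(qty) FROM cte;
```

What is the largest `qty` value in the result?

Base: (Frame, qty=1).
Iteration 1: components of {Frame} -> Bolt = 1*2 = 2, Bracket = 1*4 = 4, Panel = 1*3 = 3.
Iteration 2: components of {Bolt,Bracket,Panel} -> Cap = 3*3 = 9, Ring = 2*2 = 4.
Iteration 3: components of {Cap,Ring} -> Nut = 4*2 = 8, Spring = 9*4 = 36, Widget = 9*2 = 18.
Iteration 4: components of {Nut,Spring,Widget} -> Arm = 36*5 = 180.
Iteration 5: no further components; recursion stops.
qty values: 1, 3, 4, 2, 9, 4, 18, 36, 8, 180; the maximum is 180.

180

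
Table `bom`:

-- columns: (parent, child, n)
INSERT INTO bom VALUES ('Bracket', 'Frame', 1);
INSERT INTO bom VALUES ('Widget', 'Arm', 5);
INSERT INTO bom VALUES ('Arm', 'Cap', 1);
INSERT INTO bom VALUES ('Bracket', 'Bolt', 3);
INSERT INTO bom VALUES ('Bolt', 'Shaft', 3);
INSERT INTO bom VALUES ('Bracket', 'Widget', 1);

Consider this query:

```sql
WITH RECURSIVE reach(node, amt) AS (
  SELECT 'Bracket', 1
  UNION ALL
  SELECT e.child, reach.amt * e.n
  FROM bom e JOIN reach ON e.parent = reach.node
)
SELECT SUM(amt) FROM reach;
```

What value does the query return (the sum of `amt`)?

Base: (Bracket, amt=1).
Iteration 1: components of {Bracket} -> Bolt = 1*3 = 3, Frame = 1*1 = 1, Widget = 1*1 = 1.
Iteration 2: components of {Bolt,Frame,Widget} -> Arm = 1*5 = 5, Shaft = 3*3 = 9.
Iteration 3: components of {Arm,Shaft} -> Cap = 5*1 = 5.
Iteration 4: no further components; recursion stops.
SUM(amt) = 1 + 3 + 1 + 1 + 9 + 5 + 5 = 25.

25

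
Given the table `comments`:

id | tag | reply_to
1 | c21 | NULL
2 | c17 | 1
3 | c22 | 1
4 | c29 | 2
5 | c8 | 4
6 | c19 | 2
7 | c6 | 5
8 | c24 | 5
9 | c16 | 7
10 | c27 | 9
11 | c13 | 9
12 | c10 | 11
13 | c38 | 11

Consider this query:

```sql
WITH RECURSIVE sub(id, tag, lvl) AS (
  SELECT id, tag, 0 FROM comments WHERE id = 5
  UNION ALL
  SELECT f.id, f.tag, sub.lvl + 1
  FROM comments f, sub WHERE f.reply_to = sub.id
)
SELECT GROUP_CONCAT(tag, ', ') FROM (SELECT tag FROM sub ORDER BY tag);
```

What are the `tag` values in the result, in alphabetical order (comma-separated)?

c10, c13, c16, c24, c27, c38, c6, c8

Base: id=5 (c8) at lvl 0.
Iteration 1: rows with reply_to in {5} -> c6 (id 7, lvl 1), c24 (id 8, lvl 1).
Iteration 2: rows with reply_to in {7,8} -> c16 (id 9, lvl 2).
Iteration 3: rows with reply_to in {9} -> c27 (id 10, lvl 3), c13 (id 11, lvl 3).
Iteration 4: rows with reply_to in {10,11} -> c10 (id 12, lvl 4), c38 (id 13, lvl 4).
Iteration 5: no rows with reply_to in {12,13}; recursion stops.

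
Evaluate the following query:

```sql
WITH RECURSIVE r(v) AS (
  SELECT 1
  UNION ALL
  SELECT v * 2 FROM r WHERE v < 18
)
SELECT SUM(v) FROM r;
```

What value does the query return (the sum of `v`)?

63

Base: v=1.
Iteration 1: 1 < 18 holds -> v = 1 * 2 = 2.
Iteration 2: 2 < 18 holds -> v = 2 * 2 = 4.
Iteration 3: 4 < 18 holds -> v = 4 * 2 = 8.
Iteration 4: 8 < 18 holds -> v = 8 * 2 = 16.
Iteration 5: 16 < 18 holds -> v = 16 * 2 = 32.
Iteration 6: 32 < 18 fails; recursion stops.
SUM(v) = 1 + 2 + 4 + 8 + 16 + 32 = 63.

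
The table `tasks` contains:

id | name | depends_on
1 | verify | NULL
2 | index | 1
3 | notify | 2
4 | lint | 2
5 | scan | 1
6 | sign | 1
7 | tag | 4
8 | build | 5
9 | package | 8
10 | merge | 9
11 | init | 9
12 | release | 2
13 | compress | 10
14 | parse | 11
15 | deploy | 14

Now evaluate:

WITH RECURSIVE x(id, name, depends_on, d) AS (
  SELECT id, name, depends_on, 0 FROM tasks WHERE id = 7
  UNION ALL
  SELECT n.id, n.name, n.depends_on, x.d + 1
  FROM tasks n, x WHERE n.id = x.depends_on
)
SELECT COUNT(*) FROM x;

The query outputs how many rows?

4

Base: id=7 (tag), depends_on=4, d 0.
Iteration 1: join on id=4 -> lint (id 4, depends_on=2, d 1).
Iteration 2: join on id=2 -> index (id 2, depends_on=1, d 2).
Iteration 3: join on id=1 -> verify (id 1, depends_on=NULL, d 3).
Iteration 4: depends_on is NULL; no match; recursion stops.
Total rows emitted: 4.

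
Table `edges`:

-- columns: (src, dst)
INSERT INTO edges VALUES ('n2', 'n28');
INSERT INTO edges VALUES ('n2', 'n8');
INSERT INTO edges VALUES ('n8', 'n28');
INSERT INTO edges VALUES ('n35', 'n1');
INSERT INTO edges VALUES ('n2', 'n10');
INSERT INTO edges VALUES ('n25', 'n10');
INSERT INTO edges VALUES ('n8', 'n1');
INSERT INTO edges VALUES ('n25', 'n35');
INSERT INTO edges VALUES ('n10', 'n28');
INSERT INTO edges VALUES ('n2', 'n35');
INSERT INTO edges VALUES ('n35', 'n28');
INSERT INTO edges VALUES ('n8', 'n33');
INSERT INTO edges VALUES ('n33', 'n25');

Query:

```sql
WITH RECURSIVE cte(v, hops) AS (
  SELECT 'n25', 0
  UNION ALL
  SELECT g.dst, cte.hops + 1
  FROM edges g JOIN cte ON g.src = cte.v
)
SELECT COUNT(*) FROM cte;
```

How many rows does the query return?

6

Base: (n25, hops=0).
Iteration 1: edges from {n25} -> (n10, hops=1), (n35, hops=1).
Iteration 2: edges from {n10,n35} -> (n1, hops=2), (n28, hops=2) x2. [UNION ALL keeps all 3 new rows, including repeats]
Iteration 3: no outgoing edges from {n1,n28}; recursion stops.
Total rows emitted: 6.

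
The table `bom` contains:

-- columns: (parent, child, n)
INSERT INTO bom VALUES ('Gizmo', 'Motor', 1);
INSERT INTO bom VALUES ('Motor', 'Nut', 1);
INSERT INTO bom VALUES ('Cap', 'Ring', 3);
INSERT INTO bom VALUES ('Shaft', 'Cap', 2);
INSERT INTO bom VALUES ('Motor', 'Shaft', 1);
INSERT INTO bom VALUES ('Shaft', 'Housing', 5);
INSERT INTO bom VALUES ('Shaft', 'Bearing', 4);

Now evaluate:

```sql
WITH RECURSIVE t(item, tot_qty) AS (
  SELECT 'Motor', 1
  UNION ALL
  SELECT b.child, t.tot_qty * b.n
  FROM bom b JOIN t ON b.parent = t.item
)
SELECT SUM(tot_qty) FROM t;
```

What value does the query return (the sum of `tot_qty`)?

Base: (Motor, tot_qty=1).
Iteration 1: components of {Motor} -> Nut = 1*1 = 1, Shaft = 1*1 = 1.
Iteration 2: components of {Nut,Shaft} -> Bearing = 1*4 = 4, Cap = 1*2 = 2, Housing = 1*5 = 5.
Iteration 3: components of {Bearing,Cap,Housing} -> Ring = 2*3 = 6.
Iteration 4: no further components; recursion stops.
SUM(tot_qty) = 1 + 1 + 1 + 2 + 5 + 4 + 6 = 20.

20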